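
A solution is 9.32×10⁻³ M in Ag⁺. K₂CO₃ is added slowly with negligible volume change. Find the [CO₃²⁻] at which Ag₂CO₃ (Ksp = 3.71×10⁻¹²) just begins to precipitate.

4.27×10⁻⁸ M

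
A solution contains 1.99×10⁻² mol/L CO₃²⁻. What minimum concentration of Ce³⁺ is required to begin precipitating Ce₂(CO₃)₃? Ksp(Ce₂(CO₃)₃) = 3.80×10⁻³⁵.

2.20×10⁻¹⁵ M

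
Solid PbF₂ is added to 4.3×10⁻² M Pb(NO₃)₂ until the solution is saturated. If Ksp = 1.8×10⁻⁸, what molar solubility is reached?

PbF₂(s) ⇌ Pb²⁺(aq) + 2 F⁻(aq)
The solution already contains Pb²⁺ at 4.3×10⁻² M. Let s be the molar solubility of PbF₂.
[Pb²⁺] ≈ 4.3×10⁻² M (common ion dominates); [F⁻] = 2s.
Ksp = [Pb²⁺][F⁻]^2 = (4.3×10⁻²)(2s)^2
(2s)^2 = 1.8×10⁻⁸ / (4.3×10⁻²) = 4.2×10⁻⁷
s = 3.2×10⁻⁴ M

3.2×10⁻⁴ M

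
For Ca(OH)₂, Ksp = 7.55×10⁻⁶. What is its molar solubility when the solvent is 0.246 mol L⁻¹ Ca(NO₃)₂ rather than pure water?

2.77×10⁻³ M

Ca(OH)₂(s) ⇌ Ca²⁺(aq) + 2 OH⁻(aq)
Let s be the solubility of Ca(OH)₂ here. The common ion gives [Ca²⁺] ≈ 0.246 mol L⁻¹, and [OH⁻] = 2s.
Ksp = [Ca²⁺][OH⁻]^2 = (0.246)(2s)^2
(2s)^2 = 7.55×10⁻⁶ / (0.246) = 3.07×10⁻⁵
s = 2.77×10⁻³ mol L⁻¹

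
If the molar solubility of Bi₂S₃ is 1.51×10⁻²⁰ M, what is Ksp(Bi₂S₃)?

Ksp = 8.48×10⁻⁹⁸

Bi₂S₃(s) ⇌ 2 Bi³⁺(aq) + 3 S²⁻(aq)
If s mol/L of Bi₂S₃ dissolves, [Bi³⁺] = 2s and [S²⁻] = 3s.
Ksp = [Bi³⁺]^2[S²⁻]^3 = (2s)^2 · (3s)^3 = 108s^5
Ksp = 108 × (1.51×10⁻²⁰)^5 = 8.48×10⁻⁹⁸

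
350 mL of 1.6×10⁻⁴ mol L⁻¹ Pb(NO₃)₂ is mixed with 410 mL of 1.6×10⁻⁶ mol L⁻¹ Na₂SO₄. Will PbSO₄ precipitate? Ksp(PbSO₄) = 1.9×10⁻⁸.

The combined volume is 760 mL.
[Pb²⁺] = (1.6×10⁻⁴)(350)/760 = 7.4×10⁻⁵ mol L⁻¹
[SO₄²⁻] = (1.6×10⁻⁶)(410)/760 = 8.6×10⁻⁷ mol L⁻¹
Q = [Pb²⁺][SO₄²⁻] = 6.4×10⁻¹¹
Q < Ksp (6.4×10⁻¹¹ vs 1.9×10⁻⁸); the solution remains unsaturated and no precipitate forms.

No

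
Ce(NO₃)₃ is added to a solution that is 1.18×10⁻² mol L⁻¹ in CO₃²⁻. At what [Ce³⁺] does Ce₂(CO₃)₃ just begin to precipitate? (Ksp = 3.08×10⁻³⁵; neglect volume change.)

4.33×10⁻¹⁵ M

Precipitation of each salt begins when its ion product equals Ksp.
Ce₂(CO₃)₃(s) ⇌ 2 Ce³⁺(aq) + 3 CO₃²⁻(aq)
Ksp = [Ce³⁺]^2[CO₃²⁻]^3 = [Ce³⁺]^2(1.18×10⁻²)^3
[Ce³⁺]^2 = 3.08×10⁻³⁵ / (1.18×10⁻²)^3 = 1.87×10⁻²⁹
[Ce³⁺] = 4.33×10⁻¹⁵ mol L⁻¹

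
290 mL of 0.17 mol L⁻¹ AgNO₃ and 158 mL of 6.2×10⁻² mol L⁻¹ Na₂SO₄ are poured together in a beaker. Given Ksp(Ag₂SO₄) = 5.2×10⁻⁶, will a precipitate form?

Yes

After mixing, V = 290 mL + 158 mL = 448 mL.
[Ag⁺] = (0.17)(290)/448 = 0.11 mol L⁻¹
[SO₄²⁻] = (6.2×10⁻²)(158)/448 = 2.2×10⁻² mol L⁻¹
Q = [Ag⁺]^2[SO₄²⁻] = 2.6×10⁻⁴
Q = 2.6×10⁻⁴ > Ksp = 5.2×10⁻⁶, so the solution is supersaturated and Ag₂SO₄ precipitates.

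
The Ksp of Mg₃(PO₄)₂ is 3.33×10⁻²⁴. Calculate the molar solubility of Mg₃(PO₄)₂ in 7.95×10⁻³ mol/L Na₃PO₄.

1.25×10⁻⁷ M

Mg₃(PO₄)₂(s) ⇌ 3 Mg²⁺(aq) + 2 PO₄³⁻(aq)
Let s be the solubility of Mg₃(PO₄)₂ here. The common ion gives [PO₄³⁻] ≈ 7.95×10⁻³ mol/L, and [Mg²⁺] = 3s.
Ksp = [Mg²⁺]^3[PO₄³⁻]^2 = (3s)^3(7.95×10⁻³)^2
(3s)^3 = 3.33×10⁻²⁴ / (7.95×10⁻³)^2 = 5.27×10⁻²⁰
s = 1.25×10⁻⁷ mol/L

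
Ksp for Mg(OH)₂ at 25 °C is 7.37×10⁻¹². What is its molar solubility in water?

1.23×10⁻⁴ M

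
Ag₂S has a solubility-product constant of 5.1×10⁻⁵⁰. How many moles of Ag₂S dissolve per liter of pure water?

2.3×10⁻¹⁷ M

Ag₂S(s) ⇌ 2 Ag⁺(aq) + S²⁻(aq)
For each mole of Ag₂S that dissolves per liter, [Ag⁺] = 2s and [S²⁻] = s; let s denote this solubility.
Ksp = [Ag⁺]^2[S²⁻] = (2s)^2 · s = 4s^3
4s^3 = 5.1×10⁻⁵⁰  ⇒  s^3 = 1.3×10⁻⁵⁰
s = (1.3×10⁻⁵⁰)^(1/3) = 2.3×10⁻¹⁷ mol L⁻¹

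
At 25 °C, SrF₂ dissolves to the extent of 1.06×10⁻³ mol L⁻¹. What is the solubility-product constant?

SrF₂(s) ⇌ Sr²⁺(aq) + 2 F⁻(aq)
If s mol/L of SrF₂ dissolves, [Sr²⁺] = s and [F⁻] = 2s.
Ksp = [Sr²⁺][F⁻]^2 = s · (2s)^2 = 4s^3
Ksp = 4 × (1.06×10⁻³)^3 = 4.76×10⁻⁹

Ksp = 4.76×10⁻⁹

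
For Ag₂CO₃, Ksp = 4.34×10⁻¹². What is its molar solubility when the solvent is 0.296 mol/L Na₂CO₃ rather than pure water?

Ag₂CO₃(s) ⇌ 2 Ag⁺(aq) + CO₃²⁻(aq)
The solution already contains CO₃²⁻ at 0.296 mol/L. Let s be the molar solubility of Ag₂CO₃.
[CO₃²⁻] ≈ 0.296 mol/L (common ion dominates); [Ag⁺] = 2s.
Ksp = [Ag⁺]^2[CO₃²⁻] = (2s)^2(0.296)
(2s)^2 = 4.34×10⁻¹² / (0.296) = 1.47×10⁻¹¹
s = 1.91×10⁻⁶ mol/L

1.91×10⁻⁶ M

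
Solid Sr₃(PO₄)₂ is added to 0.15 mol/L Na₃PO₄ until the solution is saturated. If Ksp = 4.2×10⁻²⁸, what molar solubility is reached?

8.8×10⁻¹⁰ M

Sr₃(PO₄)₂(s) ⇌ 3 Sr²⁺(aq) + 2 PO₄³⁻(aq)
Let s be the solubility of Sr₃(PO₄)₂ here. The common ion gives [PO₄³⁻] ≈ 0.15 mol/L, and [Sr²⁺] = 3s.
Ksp = [Sr²⁺]^3[PO₄³⁻]^2 = (3s)^3(0.15)^2
(3s)^3 = 4.2×10⁻²⁸ / (0.15)^2 = 1.9×10⁻²⁶
s = 8.8×10⁻¹⁰ mol/L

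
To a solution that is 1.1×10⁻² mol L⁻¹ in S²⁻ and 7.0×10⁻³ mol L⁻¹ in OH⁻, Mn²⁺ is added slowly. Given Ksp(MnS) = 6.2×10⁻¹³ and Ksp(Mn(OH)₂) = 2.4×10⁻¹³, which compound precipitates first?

MnS

Precipitation begins when Q = Ksp.
For MnS: [Mn²⁺] = (Ksp/[S²⁻]) = 5.6×10⁻¹¹ mol L⁻¹
For Mn(OH)₂: [Mn²⁺] = (Ksp/[OH⁻]^2) = 4.9×10⁻⁹ mol L⁻¹
Since MnS needs less Mn²⁺ to reach saturation, it precipitates first.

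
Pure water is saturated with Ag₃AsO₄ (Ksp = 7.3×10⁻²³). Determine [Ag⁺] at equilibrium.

3.8×10⁻⁶ M

Ag₃AsO₄(s) ⇌ 3 Ag⁺(aq) + AsO₄³⁻(aq)
For each mole of Ag₃AsO₄ that dissolves per liter, [Ag⁺] = 3s and [AsO₄³⁻] = s; let s denote this solubility.
Ksp = [Ag⁺]^3[AsO₄³⁻] = (3s)^3 · s = 27s^4 = 7.3×10⁻²³
s = 1.3×10⁻⁶ M
[Ag⁺] = 3s = 3.8×10⁻⁶ M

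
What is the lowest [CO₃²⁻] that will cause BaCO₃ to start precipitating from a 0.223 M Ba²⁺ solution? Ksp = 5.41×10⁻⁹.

2.43×10⁻⁸ M

The threshold for precipitation is Q = Ksp.
BaCO₃(s) ⇌ Ba²⁺(aq) + CO₃²⁻(aq)
Ksp = [Ba²⁺][CO₃²⁻] = [CO₃²⁻](0.223)
[CO₃²⁻] = 5.41×10⁻⁹ / (0.223) = 2.43×10⁻⁸
[CO₃²⁻] = 2.43×10⁻⁸ M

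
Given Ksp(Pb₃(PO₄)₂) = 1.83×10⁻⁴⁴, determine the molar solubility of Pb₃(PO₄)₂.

Pb₃(PO₄)₂(s) ⇌ 3 Pb²⁺(aq) + 2 PO₄³⁻(aq)
For each mole of Pb₃(PO₄)₂ that dissolves per liter, [Pb²⁺] = 3s and [PO₄³⁻] = 2s; let s denote this solubility.
Ksp = [Pb²⁺]^3[PO₄³⁻]^2 = (3s)^3 · (2s)^2 = 108s^5
108s^5 = 1.83×10⁻⁴⁴  ⇒  s^5 = 1.69×10⁻⁴⁶
s = 7.01×10⁻¹⁰ mol/L

7.01×10⁻¹⁰ M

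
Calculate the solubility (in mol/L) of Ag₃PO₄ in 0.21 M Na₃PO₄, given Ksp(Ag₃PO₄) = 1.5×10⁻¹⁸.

Ag₃PO₄(s) ⇌ 3 Ag⁺(aq) + PO₄³⁻(aq)
Let s be the solubility of Ag₃PO₄ here. The common ion gives [PO₄³⁻] ≈ 0.21 M, and [Ag⁺] = 3s.
Ksp = [Ag⁺]^3[PO₄³⁻] = (3s)^3(0.21)
(3s)^3 = 1.5×10⁻¹⁸ / (0.21) = 7.1×10⁻¹⁸
s = 6.4×10⁻⁷ M

6.4×10⁻⁷ M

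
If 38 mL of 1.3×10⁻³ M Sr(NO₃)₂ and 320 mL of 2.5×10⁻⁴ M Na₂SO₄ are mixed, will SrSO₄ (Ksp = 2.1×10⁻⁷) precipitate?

The combined volume is 358 mL.
[Sr²⁺] = (1.3×10⁻³)(38)/358 = 1.4×10⁻⁴ M
[SO₄²⁻] = (2.5×10⁻⁴)(320)/358 = 2.2×10⁻⁴ M
Q = [Sr²⁺][SO₄²⁻] = 3.1×10⁻⁸
Since Q (3.1×10⁻⁸) is less than Ksp (2.1×10⁻⁷), no SrSO₄ precipitates.

No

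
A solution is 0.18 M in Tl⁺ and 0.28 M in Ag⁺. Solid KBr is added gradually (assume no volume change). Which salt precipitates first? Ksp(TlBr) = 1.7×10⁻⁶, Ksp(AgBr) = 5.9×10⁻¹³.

Each salt precipitates once Q = Ksp for that salt.
For TlBr: [Br⁻] = (Ksp/[Tl⁺]) = 9.4×10⁻⁶ M
For AgBr: [Br⁻] = (Ksp/[Ag⁺]) = 2.1×10⁻¹² M
The smaller threshold [Br⁻] is reached first, so AgBr precipitates first.

AgBr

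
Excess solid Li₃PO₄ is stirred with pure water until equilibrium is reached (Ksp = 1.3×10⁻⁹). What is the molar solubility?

Li₃PO₄(s) ⇌ 3 Li⁺(aq) + PO₄³⁻(aq)
Let s be the molar solubility. Then [Li⁺] = 3s and [PO₄³⁻] = s.
Ksp = [Li⁺]^3[PO₄³⁻] = (3s)^3 · s = 27s^4
27s^4 = 1.3×10⁻⁹  ⇒  s^4 = 4.8×10⁻¹¹
s = 2.6×10⁻³ M

2.6×10⁻³ M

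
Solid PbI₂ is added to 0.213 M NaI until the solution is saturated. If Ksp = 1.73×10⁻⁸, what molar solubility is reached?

3.81×10⁻⁷ M

PbI₂(s) ⇌ Pb²⁺(aq) + 2 I⁻(aq)
Let s be the solubility of PbI₂ here. The common ion gives [I⁻] ≈ 0.213 M, and [Pb²⁺] = s.
Ksp = [Pb²⁺][I⁻]^2 = s(0.213)^2
s = 1.73×10⁻⁸ / (0.213)^2 = 3.81×10⁻⁷
s = 3.81×10⁻⁷ M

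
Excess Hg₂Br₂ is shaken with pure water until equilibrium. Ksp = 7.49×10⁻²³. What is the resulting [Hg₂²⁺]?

2.66×10⁻⁸ M

Hg₂Br₂(s) ⇌ Hg₂²⁺(aq) + 2 Br⁻(aq)
If s mol/L of Hg₂Br₂ dissolves, [Hg₂²⁺] = s and [Br⁻] = 2s.
Ksp = [Hg₂²⁺][Br⁻]^2 = s · (2s)^2 = 4s^3 = 7.49×10⁻²³
s = 2.66×10⁻⁸ M
[Hg₂²⁺] = s = 2.66×10⁻⁸ M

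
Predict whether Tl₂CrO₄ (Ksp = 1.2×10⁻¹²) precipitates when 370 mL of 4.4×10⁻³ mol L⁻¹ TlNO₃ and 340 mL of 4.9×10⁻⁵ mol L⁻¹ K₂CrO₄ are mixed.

Yes

The combined volume is 710 mL.
[Tl⁺] = (4.4×10⁻³)(370)/710 = 2.3×10⁻³ mol L⁻¹
[CrO₄²⁻] = (4.9×10⁻⁵)(340)/710 = 2.3×10⁻⁵ mol L⁻¹
Q = [Tl⁺]^2[CrO₄²⁻] = 1.2×10⁻¹⁰
Since Q (1.2×10⁻¹⁰) exceeds Ksp (1.2×10⁻¹²), Tl₂CrO₄ will precipitate.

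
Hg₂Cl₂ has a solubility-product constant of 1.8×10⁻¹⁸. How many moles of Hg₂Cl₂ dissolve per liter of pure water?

7.7×10⁻⁷ M

Hg₂Cl₂(s) ⇌ Hg₂²⁺(aq) + 2 Cl⁻(aq)
With molar solubility s: [Hg₂²⁺] = s, [Cl⁻] = 2s.
Ksp = [Hg₂²⁺][Cl⁻]^2 = s · (2s)^2 = 4s^3
4s^3 = 1.8×10⁻¹⁸  ⇒  s^3 = 4.5×10⁻¹⁹
s = (4.5×10⁻¹⁹)^(1/3) = 7.7×10⁻⁷ mol/L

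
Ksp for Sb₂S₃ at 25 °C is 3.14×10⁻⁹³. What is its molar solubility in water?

1.24×10⁻¹⁹ M

Sb₂S₃(s) ⇌ 2 Sb³⁺(aq) + 3 S²⁻(aq)
Let s be the molar solubility. Then [Sb³⁺] = 2s and [S²⁻] = 3s.
Ksp = [Sb³⁺]^2[S²⁻]^3 = (2s)^2 · (3s)^3 = 108s^5
108s^5 = 3.14×10⁻⁹³  ⇒  s^5 = 2.91×10⁻⁹⁵
s = (2.91×10⁻⁹⁵)^(1/5) = 1.24×10⁻¹⁹ mol L⁻¹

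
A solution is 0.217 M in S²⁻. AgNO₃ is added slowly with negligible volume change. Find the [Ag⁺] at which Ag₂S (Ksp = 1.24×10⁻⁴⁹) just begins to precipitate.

7.56×10⁻²⁵ M

The threshold for precipitation is Q = Ksp.
Ag₂S(s) ⇌ 2 Ag⁺(aq) + S²⁻(aq)
Ksp = [Ag⁺]^2[S²⁻] = [Ag⁺]^2(0.217)
[Ag⁺]^2 = 1.24×10⁻⁴⁹ / (0.217) = 5.71×10⁻⁴⁹
[Ag⁺] = 7.56×10⁻²⁵ M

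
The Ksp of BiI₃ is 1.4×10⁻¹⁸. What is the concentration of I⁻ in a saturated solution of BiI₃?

4.5×10⁻⁵ M

BiI₃(s) ⇌ Bi³⁺(aq) + 3 I⁻(aq)
Let s be the molar solubility. Then [Bi³⁺] = s and [I⁻] = 3s.
Ksp = [Bi³⁺][I⁻]^3 = s · (3s)^3 = 27s^4 = 1.4×10⁻¹⁸
s = 1.5×10⁻⁵ mol L⁻¹
[I⁻] = 3s = 4.5×10⁻⁵ mol L⁻¹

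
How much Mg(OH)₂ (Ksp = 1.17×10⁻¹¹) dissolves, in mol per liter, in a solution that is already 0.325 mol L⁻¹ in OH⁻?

Mg(OH)₂(s) ⇌ Mg²⁺(aq) + 2 OH⁻(aq)
OH⁻ is already present at 0.325 mol L⁻¹. If s mol/L of Mg(OH)₂ dissolves, [Mg²⁺] = s while [OH⁻] ≈ 0.325 mol L⁻¹.
Ksp = [Mg²⁺][OH⁻]^2 = s(0.325)^2
s = 1.17×10⁻¹¹ / (0.325)^2 = 1.11×10⁻¹⁰
s = 1.11×10⁻¹⁰ mol L⁻¹

1.11×10⁻¹⁰ M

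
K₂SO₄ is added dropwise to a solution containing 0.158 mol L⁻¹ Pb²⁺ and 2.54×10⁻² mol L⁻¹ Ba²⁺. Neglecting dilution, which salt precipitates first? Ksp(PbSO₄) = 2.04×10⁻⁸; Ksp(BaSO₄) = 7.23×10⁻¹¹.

Each salt precipitates once Q = Ksp for that salt.
For PbSO₄: [SO₄²⁻] = (Ksp/[Pb²⁺]) = 1.29×10⁻⁷ mol L⁻¹
For BaSO₄: [SO₄²⁻] = (Ksp/[Ba²⁺]) = 2.85×10⁻⁹ mol L⁻¹
Since BaSO₄ needs less SO₄²⁻ to reach saturation, it precipitates first.

BaSO₄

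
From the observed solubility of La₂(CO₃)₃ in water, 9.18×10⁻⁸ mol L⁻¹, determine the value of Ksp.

Ksp = 7.04×10⁻³⁴

La₂(CO₃)₃(s) ⇌ 2 La³⁺(aq) + 3 CO₃²⁻(aq)
If s mol/L of La₂(CO₃)₃ dissolves, [La³⁺] = 2s and [CO₃²⁻] = 3s.
Ksp = [La³⁺]^2[CO₃²⁻]^3 = (2s)^2 · (3s)^3 = 108s^5
Ksp = 108 × (9.18×10⁻⁸)^5 = 7.04×10⁻³⁴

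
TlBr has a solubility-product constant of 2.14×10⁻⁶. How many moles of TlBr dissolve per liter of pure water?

1.46×10⁻³ M

TlBr(s) ⇌ Tl⁺(aq) + Br⁻(aq)
If s mol/L of TlBr dissolves, [Tl⁺] = s and [Br⁻] = s.
Ksp = [Tl⁺][Br⁻] = s · s = s^2
s^2 = 2.14×10⁻⁶
s = 1.46×10⁻³ mol/L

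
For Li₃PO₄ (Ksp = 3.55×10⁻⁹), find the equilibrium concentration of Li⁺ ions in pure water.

Li₃PO₄(s) ⇌ 3 Li⁺(aq) + PO₄³⁻(aq)
For each mole of Li₃PO₄ that dissolves per liter, [Li⁺] = 3s and [PO₄³⁻] = s; let s denote this solubility.
Ksp = [Li⁺]^3[PO₄³⁻] = (3s)^3 · s = 27s^4 = 3.55×10⁻⁹
s = 3.39×10⁻³ M
[Li⁺] = 3s = 1.02×10⁻² M

1.02×10⁻² M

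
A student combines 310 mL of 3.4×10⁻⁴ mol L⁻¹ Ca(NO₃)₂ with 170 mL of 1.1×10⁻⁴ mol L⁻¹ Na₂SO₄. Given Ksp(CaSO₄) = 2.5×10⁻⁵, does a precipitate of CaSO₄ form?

No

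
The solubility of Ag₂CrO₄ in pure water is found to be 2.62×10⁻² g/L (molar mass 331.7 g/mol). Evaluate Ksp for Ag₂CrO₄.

Molar solubility s = (2.62×10⁻² g/L) / (331.7 g/mol) = 7.8987×10⁻⁵ mol/L
Ag₂CrO₄(s) ⇌ 2 Ag⁺(aq) + CrO₄²⁻(aq)
Call the molar solubility s, so that [Ag⁺] = 2s and [CrO₄²⁻] = s.
Ksp = [Ag⁺]^2[CrO₄²⁻] = (2s)^2 · s = 4s^3
Ksp = 4 × (7.8987×10⁻⁵)^3 = 1.97×10⁻¹²

Ksp = 1.97×10⁻¹²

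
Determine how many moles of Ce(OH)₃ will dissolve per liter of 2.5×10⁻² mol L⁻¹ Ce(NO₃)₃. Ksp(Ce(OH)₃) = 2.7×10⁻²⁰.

Ce(OH)₃(s) ⇌ Ce³⁺(aq) + 3 OH⁻(aq)
Let s be the solubility of Ce(OH)₃ here. The common ion gives [Ce³⁺] ≈ 2.5×10⁻² mol L⁻¹, and [OH⁻] = 3s.
Ksp = [Ce³⁺][OH⁻]^3 = (2.5×10⁻²)(3s)^3
(3s)^3 = 2.7×10⁻²⁰ / (2.5×10⁻²) = 1.1×10⁻¹⁸
s = 3.4×10⁻⁷ mol L⁻¹

3.4×10⁻⁷ M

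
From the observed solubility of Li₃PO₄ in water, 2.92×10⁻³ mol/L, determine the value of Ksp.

Li₃PO₄(s) ⇌ 3 Li⁺(aq) + PO₄³⁻(aq)
Let s be the molar solubility. Then [Li⁺] = 3s and [PO₄³⁻] = s.
Ksp = [Li⁺]^3[PO₄³⁻] = (3s)^3 · s = 27s^4
Ksp = 27 × (2.92×10⁻³)^4 = 1.96×10⁻⁹

Ksp = 1.96×10⁻⁹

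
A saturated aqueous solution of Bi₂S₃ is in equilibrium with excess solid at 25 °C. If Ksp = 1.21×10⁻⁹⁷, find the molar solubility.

1.62×10⁻²⁰ M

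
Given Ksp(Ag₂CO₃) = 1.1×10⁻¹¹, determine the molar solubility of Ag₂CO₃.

1.4×10⁻⁴ M

Ag₂CO₃(s) ⇌ 2 Ag⁺(aq) + CO₃²⁻(aq)
Call the molar solubility s, so that [Ag⁺] = 2s and [CO₃²⁻] = s.
Ksp = [Ag⁺]^2[CO₃²⁻] = (2s)^2 · s = 4s^3
4s^3 = 1.1×10⁻¹¹  ⇒  s^3 = 2.8×10⁻¹²
Taking the 3rd root, s = 1.4×10⁻⁴ mol/L.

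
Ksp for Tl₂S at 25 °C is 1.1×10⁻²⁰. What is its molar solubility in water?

1.4×10⁻⁷ M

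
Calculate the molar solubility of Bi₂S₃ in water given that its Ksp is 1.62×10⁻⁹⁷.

Bi₂S₃(s) ⇌ 2 Bi³⁺(aq) + 3 S²⁻(aq)
If s mol/L of Bi₂S₃ dissolves, [Bi³⁺] = 2s and [S²⁻] = 3s.
Ksp = [Bi³⁺]^2[S²⁻]^3 = (2s)^2 · (3s)^3 = 108s^5
108s^5 = 1.62×10⁻⁹⁷  ⇒  s^5 = 1.50×10⁻⁹⁹
s = (1.50×10⁻⁹⁹)^(1/5) = 1.72×10⁻²⁰ mol L⁻¹

1.72×10⁻²⁰ M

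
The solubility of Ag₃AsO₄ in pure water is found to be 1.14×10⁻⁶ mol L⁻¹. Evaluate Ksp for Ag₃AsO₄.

Ag₃AsO₄(s) ⇌ 3 Ag⁺(aq) + AsO₄³⁻(aq)
Let s be the molar solubility. Then [Ag⁺] = 3s and [AsO₄³⁻] = s.
Ksp = [Ag⁺]^3[AsO₄³⁻] = (3s)^3 · s = 27s^4
Ksp = 27 × (1.14×10⁻⁶)^4 = 4.56×10⁻²³

Ksp = 4.56×10⁻²³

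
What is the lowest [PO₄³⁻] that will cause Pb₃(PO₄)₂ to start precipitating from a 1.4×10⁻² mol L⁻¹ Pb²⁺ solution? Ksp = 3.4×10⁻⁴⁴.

1.1×10⁻¹⁹ M

Precipitation begins when Q = Ksp.
Pb₃(PO₄)₂(s) ⇌ 3 Pb²⁺(aq) + 2 PO₄³⁻(aq)
Ksp = [Pb²⁺]^3[PO₄³⁻]^2 = [PO₄³⁻]^2(1.4×10⁻²)^3
[PO₄³⁻]^2 = 3.4×10⁻⁴⁴ / (1.4×10⁻²)^3 = 1.2×10⁻³⁸
[PO₄³⁻] = 1.1×10⁻¹⁹ mol L⁻¹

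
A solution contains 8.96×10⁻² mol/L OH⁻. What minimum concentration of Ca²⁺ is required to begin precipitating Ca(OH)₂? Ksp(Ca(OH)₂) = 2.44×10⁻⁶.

3.04×10⁻⁴ M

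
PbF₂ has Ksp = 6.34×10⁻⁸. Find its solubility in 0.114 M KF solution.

4.88×10⁻⁶ M

PbF₂(s) ⇌ Pb²⁺(aq) + 2 F⁻(aq)
Let s be the solubility of PbF₂ here. The common ion gives [F⁻] ≈ 0.114 M, and [Pb²⁺] = s.
Ksp = [Pb²⁺][F⁻]^2 = s(0.114)^2
s = 6.34×10⁻⁸ / (0.114)^2 = 4.88×10⁻⁶
s = 4.88×10⁻⁶ M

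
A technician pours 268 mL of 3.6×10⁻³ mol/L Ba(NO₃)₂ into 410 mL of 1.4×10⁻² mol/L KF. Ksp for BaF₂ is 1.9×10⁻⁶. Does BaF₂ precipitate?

Total volume after mixing = 268 + 410 = 678 mL.
[Ba²⁺] = (3.6×10⁻³)(268)/678 = 1.4×10⁻³ mol/L
[F⁻] = (1.4×10⁻²)(410)/678 = 8.5×10⁻³ mol/L
Q = [Ba²⁺][F⁻]^2 = 1.0×10⁻⁷
Since Q (1.0×10⁻⁷) is less than Ksp (1.9×10⁻⁶), no BaF₂ precipitates.

No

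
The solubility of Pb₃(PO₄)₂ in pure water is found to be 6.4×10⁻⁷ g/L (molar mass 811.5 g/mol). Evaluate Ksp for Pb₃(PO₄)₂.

Ksp = 3.3×10⁻⁴⁴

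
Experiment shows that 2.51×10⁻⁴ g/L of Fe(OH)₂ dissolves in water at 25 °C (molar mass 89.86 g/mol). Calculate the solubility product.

Molar solubility s = (2.51×10⁻⁴ g/L) / (89.86 g/mol) = 2.7932×10⁻⁶ mol/L
Fe(OH)₂(s) ⇌ Fe²⁺(aq) + 2 OH⁻(aq)
If s mol/L of Fe(OH)₂ dissolves, [Fe²⁺] = s and [OH⁻] = 2s.
Ksp = [Fe²⁺][OH⁻]^2 = s · (2s)^2 = 4s^3
Ksp = 4 × (2.7932×10⁻⁶)^3 = 8.72×10⁻¹⁷

Ksp = 8.72×10⁻¹⁷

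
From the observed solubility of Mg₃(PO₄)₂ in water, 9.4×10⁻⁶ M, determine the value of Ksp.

Mg₃(PO₄)₂(s) ⇌ 3 Mg²⁺(aq) + 2 PO₄³⁻(aq)
Let s be the molar solubility. Then [Mg²⁺] = 3s and [PO₄³⁻] = 2s.
Ksp = [Mg²⁺]^3[PO₄³⁻]^2 = (3s)^3 · (2s)^2 = 108s^5
Ksp = 108 × (9.4×10⁻⁶)^5 = 7.9×10⁻²⁴

Ksp = 7.9×10⁻²⁴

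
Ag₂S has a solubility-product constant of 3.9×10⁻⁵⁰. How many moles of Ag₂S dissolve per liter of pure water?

2.1×10⁻¹⁷ M

Ag₂S(s) ⇌ 2 Ag⁺(aq) + S²⁻(aq)
With molar solubility s: [Ag⁺] = 2s, [S²⁻] = s.
Ksp = [Ag⁺]^2[S²⁻] = (2s)^2 · s = 4s^3
4s^3 = 3.9×10⁻⁵⁰  ⇒  s^3 = 9.8×10⁻⁵¹
s = 2.1×10⁻¹⁷ M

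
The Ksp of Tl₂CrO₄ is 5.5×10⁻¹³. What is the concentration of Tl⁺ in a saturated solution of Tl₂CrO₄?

Tl₂CrO₄(s) ⇌ 2 Tl⁺(aq) + CrO₄²⁻(aq)
With molar solubility s: [Tl⁺] = 2s, [CrO₄²⁻] = s.
Ksp = [Tl⁺]^2[CrO₄²⁻] = (2s)^2 · s = 4s^3 = 5.5×10⁻¹³
s = 5.2×10⁻⁵ mol L⁻¹
[Tl⁺] = 2s = 1.0×10⁻⁴ mol L⁻¹

1.0×10⁻⁴ M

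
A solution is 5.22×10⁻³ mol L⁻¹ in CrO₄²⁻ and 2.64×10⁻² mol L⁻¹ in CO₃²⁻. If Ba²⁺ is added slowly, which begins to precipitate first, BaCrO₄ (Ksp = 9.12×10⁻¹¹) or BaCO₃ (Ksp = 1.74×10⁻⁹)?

BaCrO₄

Precipitation of each salt begins when its ion product equals Ksp.
For BaCrO₄: [Ba²⁺] = (Ksp/[CrO₄²⁻]) = 1.75×10⁻⁸ mol L⁻¹
For BaCO₃: [Ba²⁺] = (Ksp/[CO₃²⁻]) = 6.59×10⁻⁸ mol L⁻¹
The smaller threshold [Ba²⁺] is reached first, so BaCrO₄ precipitates first.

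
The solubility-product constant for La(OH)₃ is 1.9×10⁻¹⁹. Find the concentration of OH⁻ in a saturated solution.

2.7×10⁻⁵ M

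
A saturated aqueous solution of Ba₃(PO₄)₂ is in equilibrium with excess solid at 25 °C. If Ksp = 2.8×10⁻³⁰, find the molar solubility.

4.8×10⁻⁷ M

Ba₃(PO₄)₂(s) ⇌ 3 Ba²⁺(aq) + 2 PO₄³⁻(aq)
With molar solubility s: [Ba²⁺] = 3s, [PO₄³⁻] = 2s.
Ksp = [Ba²⁺]^3[PO₄³⁻]^2 = (3s)^3 · (2s)^2 = 108s^5
108s^5 = 2.8×10⁻³⁰  ⇒  s^5 = 2.6×10⁻³²
Taking the 5th root, s = 4.8×10⁻⁷ M.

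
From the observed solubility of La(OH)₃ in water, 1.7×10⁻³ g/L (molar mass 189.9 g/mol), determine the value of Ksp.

Ksp = 1.7×10⁻¹⁹

s = (1.7×10⁻³ g L⁻¹)/(189.9 g mol⁻¹) = 8.952×10⁻⁶ M
La(OH)₃(s) ⇌ La³⁺(aq) + 3 OH⁻(aq)
With molar solubility s: [La³⁺] = s, [OH⁻] = 3s.
Ksp = [La³⁺][OH⁻]^3 = s · (3s)^3 = 27s^4
Ksp = 27 × (8.952×10⁻⁶)^4 = 1.7×10⁻¹⁹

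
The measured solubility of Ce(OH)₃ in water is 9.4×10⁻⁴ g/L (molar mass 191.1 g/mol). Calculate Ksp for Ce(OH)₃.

s = (9.4×10⁻⁴ g L⁻¹)/(191.1 g mol⁻¹) = 4.919×10⁻⁶ M
Ce(OH)₃(s) ⇌ Ce³⁺(aq) + 3 OH⁻(aq)
Let s be the molar solubility. Then [Ce³⁺] = s and [OH⁻] = 3s.
Ksp = [Ce³⁺][OH⁻]^3 = s · (3s)^3 = 27s^4
Ksp = 27 × (4.919×10⁻⁶)^4 = 1.6×10⁻²⁰

Ksp = 1.6×10⁻²⁰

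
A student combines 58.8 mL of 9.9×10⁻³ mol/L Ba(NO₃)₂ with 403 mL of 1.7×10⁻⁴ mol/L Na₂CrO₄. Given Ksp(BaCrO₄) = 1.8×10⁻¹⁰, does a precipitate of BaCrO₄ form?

Yes

Total volume after mixing = 58.8 + 403 = 461.8 mL.
[Ba²⁺] = (9.9×10⁻³)(58.8)/461.8 = 1.3×10⁻³ mol/L
[CrO₄²⁻] = (1.7×10⁻⁴)(403)/461.8 = 1.5×10⁻⁴ mol/L
Q = [Ba²⁺][CrO₄²⁻] = 1.9×10⁻⁷
Since Q (1.9×10⁻⁷) exceeds Ksp (1.8×10⁻¹⁰), BaCrO₄ will precipitate.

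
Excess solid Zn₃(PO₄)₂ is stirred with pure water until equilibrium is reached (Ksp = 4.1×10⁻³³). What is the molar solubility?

Zn₃(PO₄)₂(s) ⇌ 3 Zn²⁺(aq) + 2 PO₄³⁻(aq)
If s mol/L of Zn₃(PO₄)₂ dissolves, [Zn²⁺] = 3s and [PO₄³⁻] = 2s.
Ksp = [Zn²⁺]^3[PO₄³⁻]^2 = (3s)^3 · (2s)^2 = 108s^5
108s^5 = 4.1×10⁻³³  ⇒  s^5 = 3.8×10⁻³⁵
s = (3.8×10⁻³⁵)^(1/5) = 1.3×10⁻⁷ mol/L

1.3×10⁻⁷ M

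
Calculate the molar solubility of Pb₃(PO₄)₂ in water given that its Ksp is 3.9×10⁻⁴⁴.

8.2×10⁻¹⁰ M

Pb₃(PO₄)₂(s) ⇌ 3 Pb²⁺(aq) + 2 PO₄³⁻(aq)
With molar solubility s: [Pb²⁺] = 3s, [PO₄³⁻] = 2s.
Ksp = [Pb²⁺]^3[PO₄³⁻]^2 = (3s)^3 · (2s)^2 = 108s^5
108s^5 = 3.9×10⁻⁴⁴  ⇒  s^5 = 3.6×10⁻⁴⁶
s = (3.6×10⁻⁴⁶)^(1/5) = 8.2×10⁻¹⁰ mol/L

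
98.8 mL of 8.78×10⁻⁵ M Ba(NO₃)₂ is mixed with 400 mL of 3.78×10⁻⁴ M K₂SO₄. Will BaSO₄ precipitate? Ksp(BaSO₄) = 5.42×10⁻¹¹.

Yes

The combined volume is 498.8 mL.
[Ba²⁺] = (8.78×10⁻⁵)(98.8)/498.8 = 1.74×10⁻⁵ M
[SO₄²⁻] = (3.78×10⁻⁴)(400)/498.8 = 3.03×10⁻⁴ M
Q = [Ba²⁺][SO₄²⁻] = 5.27×10⁻⁹
Q = 5.27×10⁻⁹ > Ksp = 5.42×10⁻¹¹, so the solution is supersaturated and BaSO₄ precipitates.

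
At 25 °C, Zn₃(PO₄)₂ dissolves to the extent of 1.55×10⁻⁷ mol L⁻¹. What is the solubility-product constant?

Ksp = 9.66×10⁻³³

Zn₃(PO₄)₂(s) ⇌ 3 Zn²⁺(aq) + 2 PO₄³⁻(aq)
With molar solubility s: [Zn²⁺] = 3s, [PO₄³⁻] = 2s.
Ksp = [Zn²⁺]^3[PO₄³⁻]^2 = (3s)^3 · (2s)^2 = 108s^5
Ksp = 108 × (1.55×10⁻⁷)^5 = 9.66×10⁻³³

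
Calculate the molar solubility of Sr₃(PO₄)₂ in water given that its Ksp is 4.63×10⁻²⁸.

Sr₃(PO₄)₂(s) ⇌ 3 Sr²⁺(aq) + 2 PO₄³⁻(aq)
With molar solubility s: [Sr²⁺] = 3s, [PO₄³⁻] = 2s.
Ksp = [Sr²⁺]^3[PO₄³⁻]^2 = (3s)^3 · (2s)^2 = 108s^5
108s^5 = 4.63×10⁻²⁸  ⇒  s^5 = 4.29×10⁻³⁰
s = 1.34×10⁻⁶ M

1.34×10⁻⁶ M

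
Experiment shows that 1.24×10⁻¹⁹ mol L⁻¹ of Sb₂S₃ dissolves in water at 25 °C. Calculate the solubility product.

Sb₂S₃(s) ⇌ 2 Sb³⁺(aq) + 3 S²⁻(aq)
Call the molar solubility s, so that [Sb³⁺] = 2s and [S²⁻] = 3s.
Ksp = [Sb³⁺]^2[S²⁻]^3 = (2s)^2 · (3s)^3 = 108s^5
Ksp = 108 × (1.24×10⁻¹⁹)^5 = 3.17×10⁻⁹³

Ksp = 3.17×10⁻⁹³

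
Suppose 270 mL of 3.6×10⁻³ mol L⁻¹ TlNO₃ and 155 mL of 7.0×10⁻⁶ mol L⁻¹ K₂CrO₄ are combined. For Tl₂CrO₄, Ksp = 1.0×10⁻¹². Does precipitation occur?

The combined volume is 425 mL.
[Tl⁺] = (3.6×10⁻³)(270)/425 = 2.3×10⁻³ mol L⁻¹
[CrO₄²⁻] = (7.0×10⁻⁶)(155)/425 = 2.6×10⁻⁶ mol L⁻¹
Q = [Tl⁺]^2[CrO₄²⁻] = 1.3×10⁻¹¹
Because Q > Ksp (1.3×10⁻¹¹ vs 1.0×10⁻¹²), a precipitate of Tl₂CrO₄ forms.

Yes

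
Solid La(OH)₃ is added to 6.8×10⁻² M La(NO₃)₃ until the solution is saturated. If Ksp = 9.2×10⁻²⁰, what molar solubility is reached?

3.7×10⁻⁷ M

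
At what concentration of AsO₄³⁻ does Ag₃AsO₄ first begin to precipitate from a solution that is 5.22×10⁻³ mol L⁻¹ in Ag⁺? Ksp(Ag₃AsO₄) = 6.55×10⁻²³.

The threshold for precipitation is Q = Ksp.
Ag₃AsO₄(s) ⇌ 3 Ag⁺(aq) + AsO₄³⁻(aq)
Ksp = [Ag⁺]^3[AsO₄³⁻] = [AsO₄³⁻](5.22×10⁻³)^3
[AsO₄³⁻] = 6.55×10⁻²³ / (5.22×10⁻³)^3 = 4.61×10⁻¹⁶
[AsO₄³⁻] = 4.61×10⁻¹⁶ mol L⁻¹

4.61×10⁻¹⁶ M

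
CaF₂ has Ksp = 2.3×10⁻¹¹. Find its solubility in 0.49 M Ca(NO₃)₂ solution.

CaF₂(s) ⇌ Ca²⁺(aq) + 2 F⁻(aq)
Ca²⁺ is already present at 0.49 M. If s mol/L of CaF₂ dissolves, [F⁻] = 2s while [Ca²⁺] ≈ 0.49 M.
Ksp = [Ca²⁺][F⁻]^2 = (0.49)(2s)^2
(2s)^2 = 2.3×10⁻¹¹ / (0.49) = 4.7×10⁻¹¹
s = 3.4×10⁻⁶ M

3.4×10⁻⁶ M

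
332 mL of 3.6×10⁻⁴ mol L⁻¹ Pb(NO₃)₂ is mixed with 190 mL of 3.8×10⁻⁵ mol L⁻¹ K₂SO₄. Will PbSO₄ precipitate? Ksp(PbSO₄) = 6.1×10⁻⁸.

Total volume after mixing = 332 + 190 = 522 mL.
[Pb²⁺] = (3.6×10⁻⁴)(332)/522 = 2.3×10⁻⁴ mol L⁻¹
[SO₄²⁻] = (3.8×10⁻⁵)(190)/522 = 1.4×10⁻⁵ mol L⁻¹
Q = [Pb²⁺][SO₄²⁻] = 3.2×10⁻⁹
Q < Ksp (3.2×10⁻⁹ vs 6.1×10⁻⁸); the solution remains unsaturated and no precipitate forms.

No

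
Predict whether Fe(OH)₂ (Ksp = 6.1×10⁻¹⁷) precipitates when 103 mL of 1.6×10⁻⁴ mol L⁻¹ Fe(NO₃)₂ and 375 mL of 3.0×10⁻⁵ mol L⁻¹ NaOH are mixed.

Yes

The combined volume is 478 mL.
[Fe²⁺] = (1.6×10⁻⁴)(103)/478 = 3.4×10⁻⁵ mol L⁻¹
[OH⁻] = (3.0×10⁻⁵)(375)/478 = 2.4×10⁻⁵ mol L⁻¹
Q = [Fe²⁺][OH⁻]^2 = 1.9×10⁻¹⁴
Q = 1.9×10⁻¹⁴ > Ksp = 6.1×10⁻¹⁷, so the solution is supersaturated and Fe(OH)₂ precipitates.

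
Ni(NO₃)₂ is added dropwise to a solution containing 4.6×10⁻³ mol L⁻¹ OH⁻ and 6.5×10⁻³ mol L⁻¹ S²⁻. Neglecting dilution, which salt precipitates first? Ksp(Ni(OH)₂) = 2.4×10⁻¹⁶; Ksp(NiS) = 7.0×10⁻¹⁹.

The threshold for precipitation is Q = Ksp.
For Ni(OH)₂: [Ni²⁺] = (Ksp/[OH⁻]^2) = 1.1×10⁻¹¹ mol L⁻¹
For NiS: [Ni²⁺] = (Ksp/[S²⁻]) = 1.1×10⁻¹⁶ mol L⁻¹
Since NiS needs less Ni²⁺ to reach saturation, it precipitates first.

NiS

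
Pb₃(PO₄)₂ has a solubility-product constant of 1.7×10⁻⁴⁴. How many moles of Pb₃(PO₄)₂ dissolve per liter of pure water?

Pb₃(PO₄)₂(s) ⇌ 3 Pb²⁺(aq) + 2 PO₄³⁻(aq)
Let s be the molar solubility. Then [Pb²⁺] = 3s and [PO₄³⁻] = 2s.
Ksp = [Pb²⁺]^3[PO₄³⁻]^2 = (3s)^3 · (2s)^2 = 108s^5
108s^5 = 1.7×10⁻⁴⁴  ⇒  s^5 = 1.6×10⁻⁴⁶
s = 6.9×10⁻¹⁰ M

6.9×10⁻¹⁰ M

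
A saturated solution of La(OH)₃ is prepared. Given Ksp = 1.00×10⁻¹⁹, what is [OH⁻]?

2.34×10⁻⁵ M

La(OH)₃(s) ⇌ La³⁺(aq) + 3 OH⁻(aq)
Let s be the molar solubility. Then [La³⁺] = s and [OH⁻] = 3s.
Ksp = [La³⁺][OH⁻]^3 = s · (3s)^3 = 27s^4 = 1.00×10⁻¹⁹
s = 7.80×10⁻⁶ mol/L
[OH⁻] = 3s = 2.34×10⁻⁵ mol/L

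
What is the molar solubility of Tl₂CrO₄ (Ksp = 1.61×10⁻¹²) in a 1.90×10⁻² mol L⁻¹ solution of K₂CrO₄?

Tl₂CrO₄(s) ⇌ 2 Tl⁺(aq) + CrO₄²⁻(aq)
With CrO₄²⁻ already at 1.90×10⁻² mol L⁻¹ and s small, take [CrO₄²⁻] ≈ 1.90×10⁻² mol L⁻¹ and [Tl⁺] = 2s.
Ksp = [Tl⁺]^2[CrO₄²⁻] = (2s)^2(1.90×10⁻²)
(2s)^2 = 1.61×10⁻¹² / (1.90×10⁻²) = 8.47×10⁻¹¹
s = 4.60×10⁻⁶ mol L⁻¹

4.60×10⁻⁶ M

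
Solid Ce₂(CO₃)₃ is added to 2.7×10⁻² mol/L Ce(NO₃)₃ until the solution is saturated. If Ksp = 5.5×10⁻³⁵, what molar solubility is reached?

Ce₂(CO₃)₃(s) ⇌ 2 Ce³⁺(aq) + 3 CO₃²⁻(aq)
With Ce³⁺ already at 2.7×10⁻² mol/L and s small, take [Ce³⁺] ≈ 2.7×10⁻² mol/L and [CO₃²⁻] = 3s.
Ksp = [Ce³⁺]^2[CO₃²⁻]^3 = (2.7×10⁻²)^2(3s)^3
(3s)^3 = 5.5×10⁻³⁵ / (2.7×10⁻²)^2 = 7.5×10⁻³²
s = 1.4×10⁻¹¹ mol/L

1.4×10⁻¹¹ M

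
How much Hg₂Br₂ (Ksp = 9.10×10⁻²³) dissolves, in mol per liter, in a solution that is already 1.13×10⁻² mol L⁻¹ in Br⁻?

7.13×10⁻¹⁹ M

Hg₂Br₂(s) ⇌ Hg₂²⁺(aq) + 2 Br⁻(aq)
With Br⁻ already at 1.13×10⁻² mol L⁻¹ and s small, take [Br⁻] ≈ 1.13×10⁻² mol L⁻¹ and [Hg₂²⁺] = s.
Ksp = [Hg₂²⁺][Br⁻]^2 = s(1.13×10⁻²)^2
s = 9.10×10⁻²³ / (1.13×10⁻²)^2 = 7.13×10⁻¹⁹
s = 7.13×10⁻¹⁹ mol L⁻¹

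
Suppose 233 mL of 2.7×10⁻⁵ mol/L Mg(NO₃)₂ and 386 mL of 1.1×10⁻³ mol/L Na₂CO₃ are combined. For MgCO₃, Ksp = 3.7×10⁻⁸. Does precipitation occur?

No

The combined volume is 619 mL.
[Mg²⁺] = (2.7×10⁻⁵)(233)/619 = 1.0×10⁻⁵ mol/L
[CO₃²⁻] = (1.1×10⁻³)(386)/619 = 6.9×10⁻⁴ mol/L
Q = [Mg²⁺][CO₃²⁻] = 7.0×10⁻⁹
Q < Ksp (7.0×10⁻⁹ vs 3.7×10⁻⁸); the solution remains unsaturated and no precipitate forms.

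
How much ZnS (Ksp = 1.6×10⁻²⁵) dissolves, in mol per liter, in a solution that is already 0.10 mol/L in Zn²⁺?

ZnS(s) ⇌ Zn²⁺(aq) + S²⁻(aq)
With Zn²⁺ already at 0.10 mol/L and s small, take [Zn²⁺] ≈ 0.10 mol/L and [S²⁻] = s.
Ksp = [Zn²⁺][S²⁻] = (0.10)s
s = 1.6×10⁻²⁵ / (0.10) = 1.6×10⁻²⁴
s = 1.6×10⁻²⁴ mol/L

1.6×10⁻²⁴ M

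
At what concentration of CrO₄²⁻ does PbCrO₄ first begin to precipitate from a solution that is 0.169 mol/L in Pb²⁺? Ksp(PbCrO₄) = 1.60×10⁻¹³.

A salt starts to precipitate once the ion product Q reaches its Ksp.
PbCrO₄(s) ⇌ Pb²⁺(aq) + CrO₄²⁻(aq)
Ksp = [Pb²⁺][CrO₄²⁻] = [CrO₄²⁻](0.169)
[CrO₄²⁻] = 1.60×10⁻¹³ / (0.169) = 9.47×10⁻¹³
[CrO₄²⁻] = 9.47×10⁻¹³ mol/L

9.47×10⁻¹³ M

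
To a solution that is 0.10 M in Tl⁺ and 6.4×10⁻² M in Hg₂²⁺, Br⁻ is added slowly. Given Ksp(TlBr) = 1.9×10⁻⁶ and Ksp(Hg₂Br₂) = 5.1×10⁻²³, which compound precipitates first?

Hg₂Br₂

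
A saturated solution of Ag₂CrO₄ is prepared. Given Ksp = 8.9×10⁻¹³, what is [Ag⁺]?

1.2×10⁻⁴ M

Ag₂CrO₄(s) ⇌ 2 Ag⁺(aq) + CrO₄²⁻(aq)
Call the molar solubility s, so that [Ag⁺] = 2s and [CrO₄²⁻] = s.
Ksp = [Ag⁺]^2[CrO₄²⁻] = (2s)^2 · s = 4s^3 = 8.9×10⁻¹³
s = 6.1×10⁻⁵ M
[Ag⁺] = 2s = 1.2×10⁻⁴ M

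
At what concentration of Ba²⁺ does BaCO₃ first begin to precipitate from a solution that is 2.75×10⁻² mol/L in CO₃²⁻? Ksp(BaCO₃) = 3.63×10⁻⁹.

1.32×10⁻⁷ M

Each salt precipitates once Q = Ksp for that salt.
BaCO₃(s) ⇌ Ba²⁺(aq) + CO₃²⁻(aq)
Ksp = [Ba²⁺][CO₃²⁻] = [Ba²⁺](2.75×10⁻²)
[Ba²⁺] = 3.63×10⁻⁹ / (2.75×10⁻²) = 1.32×10⁻⁷
[Ba²⁺] = 1.32×10⁻⁷ mol/L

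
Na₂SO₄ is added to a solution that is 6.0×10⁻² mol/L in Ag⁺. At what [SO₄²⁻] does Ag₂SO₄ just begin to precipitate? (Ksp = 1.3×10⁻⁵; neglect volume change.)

3.6×10⁻³ M

A salt starts to precipitate once the ion product Q reaches its Ksp.
Ag₂SO₄(s) ⇌ 2 Ag⁺(aq) + SO₄²⁻(aq)
Ksp = [Ag⁺]^2[SO₄²⁻] = [SO₄²⁻](6.0×10⁻²)^2
[SO₄²⁻] = 1.3×10⁻⁵ / (6.0×10⁻²)^2 = 3.6×10⁻³
[SO₄²⁻] = 3.6×10⁻³ mol/L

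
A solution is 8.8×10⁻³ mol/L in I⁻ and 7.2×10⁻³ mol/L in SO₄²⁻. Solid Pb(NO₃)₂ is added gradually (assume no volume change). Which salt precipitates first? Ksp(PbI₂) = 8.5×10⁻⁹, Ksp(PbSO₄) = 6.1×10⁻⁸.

Precipitation of each salt begins when its ion product equals Ksp.
For PbI₂: [Pb²⁺] = (Ksp/[I⁻]^2) = 1.1×10⁻⁴ mol/L
For PbSO₄: [Pb²⁺] = (Ksp/[SO₄²⁻]) = 8.5×10⁻⁶ mol/L
PbSO₄ requires the lower [Pb²⁺], so it precipitates first.

PbSO₄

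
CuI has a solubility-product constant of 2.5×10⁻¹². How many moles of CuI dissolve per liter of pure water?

CuI(s) ⇌ Cu⁺(aq) + I⁻(aq)
Let s be the molar solubility. Then [Cu⁺] = s and [I⁻] = s.
Ksp = [Cu⁺][I⁻] = s · s = s^2
s^2 = 2.5×10⁻¹²
Taking the 2nd root, s = 1.6×10⁻⁶ M.

1.6×10⁻⁶ M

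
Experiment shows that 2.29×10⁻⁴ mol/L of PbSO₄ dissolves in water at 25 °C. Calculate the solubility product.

Ksp = 5.24×10⁻⁸

PbSO₄(s) ⇌ Pb²⁺(aq) + SO₄²⁻(aq)
For each mole of PbSO₄ that dissolves per liter, [Pb²⁺] = s and [SO₄²⁻] = s; let s denote this solubility.
Ksp = [Pb²⁺][SO₄²⁻] = s · s = s^2
Ksp = (2.29×10⁻⁴)^2 = 5.24×10⁻⁸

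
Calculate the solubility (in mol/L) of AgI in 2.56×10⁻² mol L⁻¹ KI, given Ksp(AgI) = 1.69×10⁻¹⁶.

6.60×10⁻¹⁵ M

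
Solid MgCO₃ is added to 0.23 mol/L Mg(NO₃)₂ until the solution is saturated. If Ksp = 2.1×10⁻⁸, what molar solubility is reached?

MgCO₃(s) ⇌ Mg²⁺(aq) + CO₃²⁻(aq)
Mg²⁺ is already present at 0.23 mol/L. If s mol/L of MgCO₃ dissolves, [CO₃²⁻] = s while [Mg²⁺] ≈ 0.23 mol/L.
Ksp = [Mg²⁺][CO₃²⁻] = (0.23)s
s = 2.1×10⁻⁸ / (0.23) = 9.1×10⁻⁸
s = 9.1×10⁻⁸ mol/L

9.1×10⁻⁸ M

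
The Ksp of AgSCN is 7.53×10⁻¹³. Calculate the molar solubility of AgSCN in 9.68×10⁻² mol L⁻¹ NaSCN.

7.78×10⁻¹² M

AgSCN(s) ⇌ Ag⁺(aq) + SCN⁻(aq)
The solution already contains SCN⁻ at 9.68×10⁻² mol L⁻¹. Let s be the molar solubility of AgSCN.
[SCN⁻] ≈ 9.68×10⁻² mol L⁻¹ (common ion dominates); [Ag⁺] = s.
Ksp = [Ag⁺][SCN⁻] = s(9.68×10⁻²)
s = 7.53×10⁻¹³ / (9.68×10⁻²) = 7.78×10⁻¹²
s = 7.78×10⁻¹² mol L⁻¹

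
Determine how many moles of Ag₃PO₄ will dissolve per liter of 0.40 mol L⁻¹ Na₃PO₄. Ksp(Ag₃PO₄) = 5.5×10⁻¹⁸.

8.0×10⁻⁷ M

Ag₃PO₄(s) ⇌ 3 Ag⁺(aq) + PO₄³⁻(aq)
With PO₄³⁻ already at 0.40 mol L⁻¹ and s small, take [PO₄³⁻] ≈ 0.40 mol L⁻¹ and [Ag⁺] = 3s.
Ksp = [Ag⁺]^3[PO₄³⁻] = (3s)^3(0.40)
(3s)^3 = 5.5×10⁻¹⁸ / (0.40) = 1.4×10⁻¹⁷
s = 8.0×10⁻⁷ mol L⁻¹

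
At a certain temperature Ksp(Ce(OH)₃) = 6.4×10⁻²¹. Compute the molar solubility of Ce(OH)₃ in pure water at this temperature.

3.9×10⁻⁶ M

Ce(OH)₃(s) ⇌ Ce³⁺(aq) + 3 OH⁻(aq)
Let s be the molar solubility. Then [Ce³⁺] = s and [OH⁻] = 3s.
Ksp = [Ce³⁺][OH⁻]^3 = s · (3s)^3 = 27s^4
27s^4 = 6.4×10⁻²¹  ⇒  s^4 = 2.4×10⁻²²
s = (2.4×10⁻²²)^(1/4) = 3.9×10⁻⁶ mol L⁻¹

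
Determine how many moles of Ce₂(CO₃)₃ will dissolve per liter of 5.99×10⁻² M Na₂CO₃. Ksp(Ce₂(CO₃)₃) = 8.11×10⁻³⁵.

3.07×10⁻¹⁶ M

Ce₂(CO₃)₃(s) ⇌ 2 Ce³⁺(aq) + 3 CO₃²⁻(aq)
Let s be the solubility of Ce₂(CO₃)₃ here. The common ion gives [CO₃²⁻] ≈ 5.99×10⁻² M, and [Ce³⁺] = 2s.
Ksp = [Ce³⁺]^2[CO₃²⁻]^3 = (2s)^2(5.99×10⁻²)^3
(2s)^2 = 8.11×10⁻³⁵ / (5.99×10⁻²)^3 = 3.77×10⁻³¹
s = 3.07×10⁻¹⁶ M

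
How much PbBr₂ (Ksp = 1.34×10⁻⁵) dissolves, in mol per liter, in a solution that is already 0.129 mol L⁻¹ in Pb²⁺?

PbBr₂(s) ⇌ Pb²⁺(aq) + 2 Br⁻(aq)
With Pb²⁺ already at 0.129 mol L⁻¹ and s small, take [Pb²⁺] ≈ 0.129 mol L⁻¹ and [Br⁻] = 2s.
Ksp = [Pb²⁺][Br⁻]^2 = (0.129)(2s)^2
(2s)^2 = 1.34×10⁻⁵ / (0.129) = 1.04×10⁻⁴
s = 5.10×10⁻³ mol L⁻¹

5.10×10⁻³ M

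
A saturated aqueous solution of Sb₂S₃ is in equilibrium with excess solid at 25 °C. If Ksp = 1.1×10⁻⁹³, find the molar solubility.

1.0×10⁻¹⁹ M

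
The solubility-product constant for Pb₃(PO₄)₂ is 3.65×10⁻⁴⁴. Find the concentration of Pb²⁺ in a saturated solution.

Pb₃(PO₄)₂(s) ⇌ 3 Pb²⁺(aq) + 2 PO₄³⁻(aq)
With molar solubility s: [Pb²⁺] = 3s, [PO₄³⁻] = 2s.
Ksp = [Pb²⁺]^3[PO₄³⁻]^2 = (3s)^3 · (2s)^2 = 108s^5 = 3.65×10⁻⁴⁴
s = 8.05×10⁻¹⁰ mol L⁻¹
[Pb²⁺] = 3s = 2.41×10⁻⁹ mol L⁻¹

2.41×10⁻⁹ M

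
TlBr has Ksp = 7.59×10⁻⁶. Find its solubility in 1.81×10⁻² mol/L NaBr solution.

4.19×10⁻⁴ M

TlBr(s) ⇌ Tl⁺(aq) + Br⁻(aq)
Let s be the solubility of TlBr here. The common ion gives [Br⁻] ≈ 1.81×10⁻² mol/L, and [Tl⁺] = s.
Ksp = [Tl⁺][Br⁻] = s(1.81×10⁻²)
s = 7.59×10⁻⁶ / (1.81×10⁻²) = 4.19×10⁻⁴
s = 4.19×10⁻⁴ mol/L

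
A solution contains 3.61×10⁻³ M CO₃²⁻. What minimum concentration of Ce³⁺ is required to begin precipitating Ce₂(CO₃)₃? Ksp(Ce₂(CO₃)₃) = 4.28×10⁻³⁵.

A salt starts to precipitate once the ion product Q reaches its Ksp.
Ce₂(CO₃)₃(s) ⇌ 2 Ce³⁺(aq) + 3 CO₃²⁻(aq)
Ksp = [Ce³⁺]^2[CO₃²⁻]^3 = [Ce³⁺]^2(3.61×10⁻³)^3
[Ce³⁺]^2 = 4.28×10⁻³⁵ / (3.61×10⁻³)^3 = 9.10×10⁻²⁸
[Ce³⁺] = 3.02×10⁻¹⁴ M

3.02×10⁻¹⁴ M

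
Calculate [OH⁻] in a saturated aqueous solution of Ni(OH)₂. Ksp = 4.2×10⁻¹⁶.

Ni(OH)₂(s) ⇌ Ni²⁺(aq) + 2 OH⁻(aq)
Let s be the molar solubility. Then [Ni²⁺] = s and [OH⁻] = 2s.
Ksp = [Ni²⁺][OH⁻]^2 = s · (2s)^2 = 4s^3 = 4.2×10⁻¹⁶
s = 4.7×10⁻⁶ mol/L
[OH⁻] = 2s = 9.4×10⁻⁶ mol/L

9.4×10⁻⁶ M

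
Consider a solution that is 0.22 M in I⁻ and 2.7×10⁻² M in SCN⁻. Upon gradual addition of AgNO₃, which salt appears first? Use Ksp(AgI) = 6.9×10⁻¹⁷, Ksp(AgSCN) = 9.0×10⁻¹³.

The threshold for precipitation is Q = Ksp.
For AgI: [Ag⁺] = (Ksp/[I⁻]) = 3.1×10⁻¹⁶ M
For AgSCN: [Ag⁺] = (Ksp/[SCN⁻]) = 3.3×10⁻¹¹ M
AgI requires the lower [Ag⁺], so it precipitates first.

AgI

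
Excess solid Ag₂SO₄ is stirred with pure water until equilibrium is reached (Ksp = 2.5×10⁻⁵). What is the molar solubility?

Ag₂SO₄(s) ⇌ 2 Ag⁺(aq) + SO₄²⁻(aq)
Call the molar solubility s, so that [Ag⁺] = 2s and [SO₄²⁻] = s.
Ksp = [Ag⁺]^2[SO₄²⁻] = (2s)^2 · s = 4s^3
4s^3 = 2.5×10⁻⁵  ⇒  s^3 = 6.3×10⁻⁶
s = 1.8×10⁻² mol/L

1.8×10⁻² M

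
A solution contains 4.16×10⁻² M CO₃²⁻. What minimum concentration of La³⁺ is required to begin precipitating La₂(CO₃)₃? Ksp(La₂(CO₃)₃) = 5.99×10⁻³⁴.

2.88×10⁻¹⁵ M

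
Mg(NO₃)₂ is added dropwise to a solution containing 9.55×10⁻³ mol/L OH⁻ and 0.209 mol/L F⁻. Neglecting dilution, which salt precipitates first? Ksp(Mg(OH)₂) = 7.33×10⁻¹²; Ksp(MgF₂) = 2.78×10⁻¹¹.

MgF₂

Each salt precipitates once Q = Ksp for that salt.
For Mg(OH)₂: [Mg²⁺] = (Ksp/[OH⁻]^2) = 8.04×10⁻⁸ mol/L
For MgF₂: [Mg²⁺] = (Ksp/[F⁻]^2) = 6.36×10⁻¹⁰ mol/L
Since MgF₂ needs less Mg²⁺ to reach saturation, it precipitates first.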